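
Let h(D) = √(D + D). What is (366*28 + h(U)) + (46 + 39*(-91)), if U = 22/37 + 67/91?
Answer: 6745 + √30175054/3367 ≈ 6746.6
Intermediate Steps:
U = 4481/3367 (U = 22*(1/37) + 67*(1/91) = 22/37 + 67/91 = 4481/3367 ≈ 1.3309)
h(D) = √2*√D (h(D) = √(2*D) = √2*√D)
(366*28 + h(U)) + (46 + 39*(-91)) = (366*28 + √2*√(4481/3367)) + (46 + 39*(-91)) = (10248 + √2*(√15087527/3367)) + (46 - 3549) = (10248 + √30175054/3367) - 3503 = 6745 + √30175054/3367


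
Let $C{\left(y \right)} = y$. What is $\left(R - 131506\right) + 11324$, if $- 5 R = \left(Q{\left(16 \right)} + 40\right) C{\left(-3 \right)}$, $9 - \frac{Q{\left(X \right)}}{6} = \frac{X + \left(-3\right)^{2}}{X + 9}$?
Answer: $- \frac{600646}{5} \approx -1.2013 \cdot 10^{5}$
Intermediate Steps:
$Q{\left(X \right)} = 48$ ($Q{\left(X \right)} = 54 - 6 \frac{X + \left(-3\right)^{2}}{X + 9} = 54 - 6 \frac{X + 9}{9 + X} = 54 - 6 \frac{9 + X}{9 + X} = 54 - 6 = 48$)
$R = \frac{264}{5}$ ($R = - \frac{\left(48 + 40\right) \left(-3\right)}{5} = - \frac{88 \left(-3\right)}{5} = \left(- \frac{1}{5}\right) \left(-264\right) = \frac{264}{5} \approx 52.8$)
$\left(R - 131506\right) + 11324 = \left(\frac{264}{5} - 131506\right) + 11324 = - \frac{657266}{5} + 11324 = - \frac{600646}{5}$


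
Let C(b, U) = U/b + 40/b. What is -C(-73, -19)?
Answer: 21/73 ≈ 0.28767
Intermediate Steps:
C(b, U) = 40/b + U/b
-C(-73, -19) = -(40 - 19)/(-73) = -(-1)*21/73 = -1*(-21/73) = 21/73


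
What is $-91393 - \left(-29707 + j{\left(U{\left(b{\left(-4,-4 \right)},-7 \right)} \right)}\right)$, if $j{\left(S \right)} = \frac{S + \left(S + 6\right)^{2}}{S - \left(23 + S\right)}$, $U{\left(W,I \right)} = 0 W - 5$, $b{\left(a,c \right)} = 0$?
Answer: $- \frac{1418782}{23} \approx -61686.0$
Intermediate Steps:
$U{\left(W,I \right)} = -5$ ($U{\left(W,I \right)} = 0 - 5 = -5$)
$j{\left(S \right)} = - \frac{S}{23} - \frac{\left(6 + S\right)^{2}}{23}$ ($j{\left(S \right)} = \frac{S + \left(6 + S\right)^{2}}{-23} = \left(S + \left(6 + S\right)^{2}\right) \left(- \frac{1}{23}\right) = - \frac{S}{23} - \frac{\left(6 + S\right)^{2}}{23}$)
$-91393 - \left(-29707 + j{\left(U{\left(b{\left(-4,-4 \right)},-7 \right)} \right)}\right) = -91393 - \left(-29707 - \left(- \frac{5}{23} + \frac{\left(6 - 5\right)^{2}}{23}\right)\right) = -91393 - \left(-29707 + \left(\frac{5}{23} - \frac{1^{2}}{23}\right)\right) = -91393 - \left(-29707 + \left(\frac{5}{23} - \frac{1}{23}\right)\right) = -91393 - \left(-29707 + \frac{4}{23}\right) = -91393 - - \frac{683257}{23} = -91393 + \frac{683257}{23} = - \frac{1418782}{23}$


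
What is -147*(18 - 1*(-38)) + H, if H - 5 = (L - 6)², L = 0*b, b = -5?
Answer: -8191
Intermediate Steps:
L = 0 (L = 0*(-5) = 0)
H = 41 (H = 5 + (0 - 6)² = 5 + (-6)² = 5 + 36 = 41)
-147*(18 - 1*(-38)) + H = -147*(18 - 1*(-38)) + 41 = -147*(18 + 38) + 41 = -147*56 + 41 = -8232 + 41 = -8191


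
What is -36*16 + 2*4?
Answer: -568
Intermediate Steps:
-36*16 + 2*4 = -576 + 8 = -568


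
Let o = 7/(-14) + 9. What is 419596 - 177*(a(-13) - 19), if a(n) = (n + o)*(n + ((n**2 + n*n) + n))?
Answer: 671467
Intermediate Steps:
o = 17/2 (o = 7*(-1/14) + 9 = -1/2 + 9 = 17/2 ≈ 8.5000)
a(n) = (17/2 + n)*(2*n + 2*n**2) (a(n) = (n + 17/2)*(n + ((n**2 + n*n) + n)) = (17/2 + n)*(n + ((n**2 + n**2) + n)) = (17/2 + n)*(n + (2*n**2 + n)) = (17/2 + n)*(n + (n + 2*n**2)) = (17/2 + n)*(2*n + 2*n**2))
419596 - 177*(a(-13) - 19) = 419596 - 177*(-13*(17 + 2*(-13)**2 + 19*(-13)) - 19) = 419596 - 177*(-13*(17 + 2*169 - 247) - 19) = 419596 - 177*(-13*(17 + 338 - 247) - 19) = 419596 - 177*(-13*108 - 19) = 419596 - 177*(-1404 - 19) = 419596 - 177*(-1423) = 419596 - 1*(-251871) = 419596 + 251871 = 671467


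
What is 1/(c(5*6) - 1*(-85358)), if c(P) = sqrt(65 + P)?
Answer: 85358/7285988069 - sqrt(95)/7285988069 ≈ 1.1714e-5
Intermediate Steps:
1/(c(5*6) - 1*(-85358)) = 1/(sqrt(65 + 5*6) - 1*(-85358)) = 1/(sqrt(65 + 30) + 85358) = 1/(sqrt(95) + 85358) = 1/(85358 + sqrt(95))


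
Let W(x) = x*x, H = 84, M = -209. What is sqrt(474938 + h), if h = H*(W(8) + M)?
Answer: sqrt(462758) ≈ 680.26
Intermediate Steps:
W(x) = x**2
h = -12180 (h = 84*(8**2 - 209) = 84*(64 - 209) = 84*(-145) = -12180)
sqrt(474938 + h) = sqrt(474938 - 12180) = sqrt(462758)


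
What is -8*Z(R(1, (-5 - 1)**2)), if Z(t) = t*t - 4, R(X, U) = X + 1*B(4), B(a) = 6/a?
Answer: -18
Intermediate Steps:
R(X, U) = 3/2 + X (R(X, U) = X + 1*(6/4) = X + 1*(6*(1/4)) = X + 1*(3/2) = X + 3/2 = 3/2 + X)
Z(t) = -4 + t**2 (Z(t) = t**2 - 4 = -4 + t**2)
-8*Z(R(1, (-5 - 1)**2)) = -8*(-4 + (3/2 + 1)**2) = -8*(-4 + (5/2)**2) = -8*(-4 + 25/4) = -8*9/4 = -18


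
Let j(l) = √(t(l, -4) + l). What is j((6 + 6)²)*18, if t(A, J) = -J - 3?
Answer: 18*√145 ≈ 216.75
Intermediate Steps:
t(A, J) = -3 - J
j(l) = √(1 + l) (j(l) = √((-3 - 1*(-4)) + l) = √((-3 + 4) + l) = √(1 + l))
j((6 + 6)²)*18 = √(1 + (6 + 6)²)*18 = √(1 + 12²)*18 = √(1 + 144)*18 = √145*18 = 18*√145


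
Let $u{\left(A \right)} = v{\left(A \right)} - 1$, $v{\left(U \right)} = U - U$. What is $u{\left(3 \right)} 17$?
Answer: $-17$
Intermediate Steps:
$v{\left(U \right)} = 0$
$u{\left(A \right)} = -1$ ($u{\left(A \right)} = 0 - 1 = -1$)
$u{\left(3 \right)} 17 = \left(-1\right) 17 = -17$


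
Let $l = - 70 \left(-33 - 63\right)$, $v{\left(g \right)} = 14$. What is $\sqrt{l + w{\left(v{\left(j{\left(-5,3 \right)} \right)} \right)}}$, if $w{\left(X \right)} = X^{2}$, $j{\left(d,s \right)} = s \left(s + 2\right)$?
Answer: $2 \sqrt{1729} \approx 83.162$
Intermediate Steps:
$j{\left(d,s \right)} = s \left(2 + s\right)$
$l = 6720$ ($l = \left(-70\right) \left(-96\right) = 6720$)
$\sqrt{l + w{\left(v{\left(j{\left(-5,3 \right)} \right)} \right)}} = \sqrt{6720 + 14^{2}} = \sqrt{6720 + 196} = \sqrt{6916} = 2 \sqrt{1729}$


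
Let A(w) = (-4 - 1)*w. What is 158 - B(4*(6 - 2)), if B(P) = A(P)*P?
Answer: 1438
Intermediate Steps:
A(w) = -5*w
B(P) = -5*P² (B(P) = (-5*P)*P = -5*P²)
158 - B(4*(6 - 2)) = 158 - (-5)*(4*(6 - 2))² = 158 - (-5)*(4*4)² = 158 - (-5)*16² = 158 - (-5)*256 = 158 - 1*(-1280) = 158 + 1280 = 1438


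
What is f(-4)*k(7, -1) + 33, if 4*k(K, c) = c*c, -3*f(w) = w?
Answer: 100/3 ≈ 33.333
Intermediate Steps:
f(w) = -w/3
k(K, c) = c²/4 (k(K, c) = (c*c)/4 = c²/4)
f(-4)*k(7, -1) + 33 = (-⅓*(-4))*((¼)*(-1)²) + 33 = 4*((¼)*1)/3 + 33 = (4/3)*(¼) + 33 = ⅓ + 33 = 100/3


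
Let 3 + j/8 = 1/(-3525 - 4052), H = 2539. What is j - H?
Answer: -19419859/7577 ≈ -2563.0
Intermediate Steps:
j = -181856/7577 (j = -24 + 8/(-3525 - 4052) = -24 + 8/(-7577) = -24 + 8*(-1/7577) = -24 - 8/7577 = -181856/7577 ≈ -24.001)
j - H = -181856/7577 - 1*2539 = -181856/7577 - 2539 = -19419859/7577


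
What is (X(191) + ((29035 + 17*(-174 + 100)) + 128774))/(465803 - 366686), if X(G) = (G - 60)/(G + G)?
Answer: 59802613/37862694 ≈ 1.5795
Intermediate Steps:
X(G) = (-60 + G)/(2*G) (X(G) = (-60 + G)/((2*G)) = (-60 + G)*(1/(2*G)) = (-60 + G)/(2*G))
(X(191) + ((29035 + 17*(-174 + 100)) + 128774))/(465803 - 366686) = ((½)*(-60 + 191)/191 + ((29035 + 17*(-174 + 100)) + 128774))/(465803 - 366686) = ((½)*(1/191)*131 + ((29035 + 17*(-74)) + 128774))/99117 = (131/382 + ((29035 - 1258) + 128774))*(1/99117) = (131/382 + (27777 + 128774))*(1/99117) = (131/382 + 156551)*(1/99117) = (59802613/382)*(1/99117) = 59802613/37862694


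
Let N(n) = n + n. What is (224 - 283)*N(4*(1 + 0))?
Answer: -472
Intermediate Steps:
N(n) = 2*n
(224 - 283)*N(4*(1 + 0)) = (224 - 283)*(2*(4*(1 + 0))) = -118*4*1 = -118*4 = -59*8 = -472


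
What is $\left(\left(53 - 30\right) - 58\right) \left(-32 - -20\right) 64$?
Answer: $26880$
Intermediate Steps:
$\left(\left(53 - 30\right) - 58\right) \left(-32 - -20\right) 64 = \left(23 - 58\right) \left(-32 + 20\right) 64 = \left(-35\right) \left(-12\right) 64 = 420 \cdot 64 = 26880$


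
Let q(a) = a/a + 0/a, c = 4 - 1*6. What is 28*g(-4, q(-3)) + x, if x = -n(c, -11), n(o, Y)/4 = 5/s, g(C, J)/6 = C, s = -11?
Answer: -7372/11 ≈ -670.18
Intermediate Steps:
c = -2 (c = 4 - 6 = -2)
q(a) = 1 (q(a) = 1 + 0 = 1)
g(C, J) = 6*C
n(o, Y) = -20/11 (n(o, Y) = 4*(5/(-11)) = 4*(5*(-1/11)) = 4*(-5/11) = -20/11)
x = 20/11 (x = -1*(-20/11) = 20/11 ≈ 1.8182)
28*g(-4, q(-3)) + x = 28*(6*(-4)) + 20/11 = 28*(-24) + 20/11 = -672 + 20/11 = -7372/11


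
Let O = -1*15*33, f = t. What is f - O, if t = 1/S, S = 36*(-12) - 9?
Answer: 218294/441 ≈ 495.00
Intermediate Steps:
S = -441 (S = -432 - 9 = -441)
t = -1/441 (t = 1/(-441) = -1/441 ≈ -0.0022676)
f = -1/441 ≈ -0.0022676
O = -495 (O = -15*33 = -495)
f - O = -1/441 - 1*(-495) = -1/441 + 495 = 218294/441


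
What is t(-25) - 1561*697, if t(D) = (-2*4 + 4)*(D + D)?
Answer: -1087817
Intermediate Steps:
t(D) = -8*D (t(D) = (-8 + 4)*(2*D) = -8*D)
t(-25) - 1561*697 = -8*(-25) - 1561*697 = 200 - 1088017 = -1087817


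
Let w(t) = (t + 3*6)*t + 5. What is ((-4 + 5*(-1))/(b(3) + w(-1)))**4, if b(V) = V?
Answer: 1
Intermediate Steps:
w(t) = 5 + t*(18 + t) (w(t) = (t + 18)*t + 5 = (18 + t)*t + 5 = t*(18 + t) + 5 = 5 + t*(18 + t))
((-4 + 5*(-1))/(b(3) + w(-1)))**4 = ((-4 + 5*(-1))/(3 + (5 + (-1)**2 + 18*(-1))))**4 = ((-4 - 5)/(3 + (5 + 1 - 18)))**4 = (-9/(3 - 12))**4 = (-9/(-9))**4 = (-9*(-1/9))**4 = 1**4 = 1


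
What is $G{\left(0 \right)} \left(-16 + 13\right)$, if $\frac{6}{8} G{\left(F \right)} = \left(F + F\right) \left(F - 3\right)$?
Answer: $0$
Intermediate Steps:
$G{\left(F \right)} = \frac{8 F \left(-3 + F\right)}{3}$ ($G{\left(F \right)} = \frac{4 \left(F + F\right) \left(F - 3\right)}{3} = \frac{4 \cdot 2 F \left(-3 + F\right)}{3} = \frac{8 F \left(-3 + F\right)}{3}$)
$G{\left(0 \right)} \left(-16 + 13\right) = \frac{8}{3} \cdot 0 \left(-3 + 0\right) \left(-16 + 13\right) = \frac{8}{3} \cdot 0 \left(-3\right) \left(-3\right) = 0 \left(-3\right) = 0$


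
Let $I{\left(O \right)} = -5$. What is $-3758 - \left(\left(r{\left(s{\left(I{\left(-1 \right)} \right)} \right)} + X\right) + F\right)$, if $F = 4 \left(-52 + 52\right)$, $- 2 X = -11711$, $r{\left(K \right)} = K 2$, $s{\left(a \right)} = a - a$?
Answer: $- \frac{19227}{2} \approx -9613.5$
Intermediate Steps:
$s{\left(a \right)} = 0$
$r{\left(K \right)} = 2 K$
$X = \frac{11711}{2}$ ($X = \left(- \frac{1}{2}\right) \left(-11711\right) = \frac{11711}{2} \approx 5855.5$)
$F = 0$ ($F = 4 \cdot 0 = 0$)
$-3758 - \left(\left(r{\left(s{\left(I{\left(-1 \right)} \right)} \right)} + X\right) + F\right) = -3758 - \left(\left(2 \cdot 0 + \frac{11711}{2}\right) + 0\right) = -3758 - \left(\left(0 + \frac{11711}{2}\right) + 0\right) = -3758 - \left(\frac{11711}{2} + 0\right) = -3758 - \frac{11711}{2} = - \frac{19227}{2}$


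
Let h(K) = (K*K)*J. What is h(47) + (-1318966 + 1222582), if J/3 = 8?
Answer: -43368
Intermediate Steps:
J = 24 (J = 3*8 = 24)
h(K) = 24*K² (h(K) = (K*K)*24 = K²*24 = 24*K²)
h(47) + (-1318966 + 1222582) = 24*47² + (-1318966 + 1222582) = 24*2209 - 96384 = 53016 - 96384 = -43368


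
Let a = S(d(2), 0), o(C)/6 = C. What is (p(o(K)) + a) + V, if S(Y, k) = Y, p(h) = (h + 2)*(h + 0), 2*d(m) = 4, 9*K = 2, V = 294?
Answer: 2704/9 ≈ 300.44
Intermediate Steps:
K = 2/9 (K = (1/9)*2 = 2/9 ≈ 0.22222)
o(C) = 6*C
d(m) = 2 (d(m) = (1/2)*4 = 2)
p(h) = h*(2 + h) (p(h) = (2 + h)*h = h*(2 + h))
a = 2
(p(o(K)) + a) + V = ((6*(2/9))*(2 + 6*(2/9)) + 2) + 294 = (4*(2 + 4/3)/3 + 2) + 294 = ((4/3)*(10/3) + 2) + 294 = (40/9 + 2) + 294 = 58/9 + 294 = 2704/9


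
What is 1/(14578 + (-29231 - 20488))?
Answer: -1/35141 ≈ -2.8457e-5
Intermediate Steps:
1/(14578 + (-29231 - 20488)) = 1/(14578 - 49719) = 1/(-35141) = -1/35141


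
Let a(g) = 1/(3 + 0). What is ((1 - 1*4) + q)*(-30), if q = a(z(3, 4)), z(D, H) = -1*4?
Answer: 80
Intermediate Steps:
z(D, H) = -4
a(g) = ⅓ (a(g) = 1/3 = ⅓)
q = ⅓ ≈ 0.33333
((1 - 1*4) + q)*(-30) = ((1 - 1*4) + ⅓)*(-30) = ((1 - 4) + ⅓)*(-30) = (-3 + ⅓)*(-30) = -8/3*(-30) = 80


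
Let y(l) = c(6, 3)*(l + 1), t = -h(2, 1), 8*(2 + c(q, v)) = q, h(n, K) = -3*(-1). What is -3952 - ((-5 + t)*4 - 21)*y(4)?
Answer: -17133/4 ≈ -4283.3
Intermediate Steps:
h(n, K) = 3
c(q, v) = -2 + q/8
t = -3 (t = -1*3 = -3)
y(l) = -5/4 - 5*l/4 (y(l) = (-2 + (⅛)*6)*(l + 1) = (-2 + ¾)*(1 + l) = -5*(1 + l)/4 = -5/4 - 5*l/4)
-3952 - ((-5 + t)*4 - 21)*y(4) = -3952 - ((-5 - 3)*4 - 21)*(-5/4 - 5/4*4) = -3952 - (-8*4 - 21)*(-5/4 - 5) = -3952 - (-32 - 21)*(-25)/4 = -3952 - (-53)*(-25)/4 = -3952 - 1*1325/4 = -3952 - 1325/4 = -17133/4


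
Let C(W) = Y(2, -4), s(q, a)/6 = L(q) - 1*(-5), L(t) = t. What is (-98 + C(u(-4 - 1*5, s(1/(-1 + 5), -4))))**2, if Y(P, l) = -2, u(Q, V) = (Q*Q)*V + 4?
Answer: 10000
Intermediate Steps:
s(q, a) = 30 + 6*q (s(q, a) = 6*(q - 1*(-5)) = 6*(q + 5) = 6*(5 + q) = 30 + 6*q)
u(Q, V) = 4 + V*Q**2 (u(Q, V) = Q**2*V + 4 = V*Q**2 + 4 = 4 + V*Q**2)
C(W) = -2
(-98 + C(u(-4 - 1*5, s(1/(-1 + 5), -4))))**2 = (-98 - 2)**2 = (-100)**2 = 10000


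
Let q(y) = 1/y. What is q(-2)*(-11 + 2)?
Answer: 9/2 ≈ 4.5000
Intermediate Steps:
q(-2)*(-11 + 2) = (-11 + 2)/(-2) = -½*(-9) = 9/2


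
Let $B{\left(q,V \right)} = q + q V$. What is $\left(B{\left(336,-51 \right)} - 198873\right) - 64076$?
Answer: $-279749$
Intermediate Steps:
$B{\left(q,V \right)} = q + V q$
$\left(B{\left(336,-51 \right)} - 198873\right) - 64076 = \left(336 \left(1 - 51\right) - 198873\right) - 64076 = \left(336 \left(-50\right) - 198873\right) - 64076 = \left(-16800 - 198873\right) - 64076 = -215673 - 64076 = -279749$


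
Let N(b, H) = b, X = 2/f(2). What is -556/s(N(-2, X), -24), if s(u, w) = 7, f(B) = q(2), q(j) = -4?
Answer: -556/7 ≈ -79.429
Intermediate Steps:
f(B) = -4
X = -½ (X = 2/(-4) = 2*(-¼) = -½ ≈ -0.50000)
-556/s(N(-2, X), -24) = -556/7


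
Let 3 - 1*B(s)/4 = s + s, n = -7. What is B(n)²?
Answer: 4624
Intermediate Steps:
B(s) = 12 - 8*s (B(s) = 12 - 4*(s + s) = 12 - 8*s)
B(n)² = (12 - 8*(-7))² = (12 + 56)² = 68² = 4624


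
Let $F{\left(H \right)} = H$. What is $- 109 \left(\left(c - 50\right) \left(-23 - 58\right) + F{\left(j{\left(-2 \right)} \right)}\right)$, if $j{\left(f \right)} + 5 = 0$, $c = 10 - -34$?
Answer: $-52429$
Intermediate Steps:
$c = 44$ ($c = 10 + 34 = 44$)
$j{\left(f \right)} = -5$ ($j{\left(f \right)} = -5 + 0 = -5$)
$- 109 \left(\left(c - 50\right) \left(-23 - 58\right) + F{\left(j{\left(-2 \right)} \right)}\right) = - 109 \left(\left(44 - 50\right) \left(-23 - 58\right) - 5\right) = - 109 \left(\left(-6\right) \left(-81\right) - 5\right) = - 109 \left(486 - 5\right) = \left(-109\right) 481 = -52429$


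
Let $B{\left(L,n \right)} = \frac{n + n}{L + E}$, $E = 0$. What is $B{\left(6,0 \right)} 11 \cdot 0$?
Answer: $0$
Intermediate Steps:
$B{\left(L,n \right)} = \frac{2 n}{L}$ ($B{\left(L,n \right)} = \frac{n + n}{L + 0} = \frac{2 n}{L}$)
$B{\left(6,0 \right)} 11 \cdot 0 = 2 \cdot 0 \cdot \frac{1}{6} \cdot 11 \cdot 0 = 0 \cdot 11 \cdot 0 = 0 \cdot 0 = 0$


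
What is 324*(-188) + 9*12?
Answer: -60804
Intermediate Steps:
324*(-188) + 9*12 = -60912 + 108 = -60804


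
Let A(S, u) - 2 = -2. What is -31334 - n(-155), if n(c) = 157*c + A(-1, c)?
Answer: -6999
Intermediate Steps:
A(S, u) = 0 (A(S, u) = 2 - 2 = 0)
n(c) = 157*c (n(c) = 157*c + 0 = 157*c)
-31334 - n(-155) = -31334 - 157*(-155) = -31334 - 1*(-24335) = -31334 + 24335 = -6999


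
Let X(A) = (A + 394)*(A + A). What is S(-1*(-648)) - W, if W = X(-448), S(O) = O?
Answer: -47736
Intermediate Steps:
X(A) = 2*A*(394 + A) (X(A) = (394 + A)*(2*A) = 2*A*(394 + A))
W = 48384 (W = 2*(-448)*(394 - 448) = 2*(-448)*(-54) = 48384)
S(-1*(-648)) - W = -1*(-648) - 1*48384 = 648 - 48384 = -47736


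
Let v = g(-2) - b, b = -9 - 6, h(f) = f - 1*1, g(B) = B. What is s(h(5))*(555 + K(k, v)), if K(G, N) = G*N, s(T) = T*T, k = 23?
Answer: 13664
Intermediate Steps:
h(f) = -1 + f (h(f) = f - 1 = -1 + f)
b = -15
s(T) = T²
v = 13 (v = -2 - 1*(-15) = -2 + 15 = 13)
s(h(5))*(555 + K(k, v)) = (-1 + 5)²*(555 + 23*13) = 4²*(555 + 299) = 16*854 = 13664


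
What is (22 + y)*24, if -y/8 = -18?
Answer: 3984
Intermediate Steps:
y = 144 (y = -8*(-18) = 144)
(22 + y)*24 = (22 + 144)*24 = 166*24 = 3984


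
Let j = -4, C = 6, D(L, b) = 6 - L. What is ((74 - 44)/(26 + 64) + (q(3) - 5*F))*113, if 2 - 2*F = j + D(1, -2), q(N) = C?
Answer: 2599/6 ≈ 433.17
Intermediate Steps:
q(N) = 6
F = ½ (F = 1 - (-4 + (6 - 1*1))/2 = 1 - (-4 + (6 - 1))/2 = 1 - (-4 + 5)/2 = 1 - ½*1 = 1 - ½ = ½ ≈ 0.50000)
((74 - 44)/(26 + 64) + (q(3) - 5*F))*113 = ((74 - 44)/(26 + 64) + (6 - 5*½))*113 = (30/90 + (6 - 5/2))*113 = (30*(1/90) + 7/2)*113 = (⅓ + 7/2)*113 = (23/6)*113 = 2599/6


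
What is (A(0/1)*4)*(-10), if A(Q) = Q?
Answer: 0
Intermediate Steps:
(A(0/1)*4)*(-10) = ((0/1)*4)*(-10) = ((0*1)*4)*(-10) = (0*4)*(-10) = 0*(-10) = 0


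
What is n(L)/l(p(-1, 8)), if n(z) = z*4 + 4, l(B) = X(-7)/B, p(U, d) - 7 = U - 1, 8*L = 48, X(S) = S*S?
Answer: 20/7 ≈ 2.8571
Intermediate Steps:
X(S) = S²
L = 6 (L = (⅛)*48 = 6)
p(U, d) = 6 + U (p(U, d) = 7 + (U - 1) = 7 + (-1 + U) = 6 + U)
l(B) = 49/B (l(B) = (-7)²/B = 49/B)
n(z) = 4 + 4*z (n(z) = 4*z + 4 = 4 + 4*z)
n(L)/l(p(-1, 8)) = (4 + 4*6)/((49/(6 - 1))) = (4 + 24)/((49/5)) = 28/((49*(⅕))) = 28/(49/5) = 28*(5/49) = 20/7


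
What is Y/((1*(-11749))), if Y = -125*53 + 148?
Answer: 6477/11749 ≈ 0.55128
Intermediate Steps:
Y = -6477 (Y = -6625 + 148 = -6477)
Y/((1*(-11749))) = -6477/(1*(-11749)) = -6477/(-11749) = -6477*(-1/11749) = 6477/11749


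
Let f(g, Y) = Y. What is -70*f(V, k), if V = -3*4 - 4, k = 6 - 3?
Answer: -210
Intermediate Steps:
k = 3
V = -16 (V = -12 - 4 = -16)
-70*f(V, k) = -70*3 = -210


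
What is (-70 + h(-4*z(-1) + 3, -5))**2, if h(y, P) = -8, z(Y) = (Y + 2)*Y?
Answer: 6084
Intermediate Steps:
z(Y) = Y*(2 + Y) (z(Y) = (2 + Y)*Y = Y*(2 + Y))
(-70 + h(-4*z(-1) + 3, -5))**2 = (-70 - 8)**2 = (-78)**2 = 6084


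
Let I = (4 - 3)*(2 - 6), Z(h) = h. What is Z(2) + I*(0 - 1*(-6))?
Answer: -22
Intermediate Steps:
I = -4 (I = 1*(-4) = -4)
Z(2) + I*(0 - 1*(-6)) = 2 - 4*(0 - 1*(-6)) = 2 - 4*(0 + 6) = 2 - 4*6 = 2 - 24 = -22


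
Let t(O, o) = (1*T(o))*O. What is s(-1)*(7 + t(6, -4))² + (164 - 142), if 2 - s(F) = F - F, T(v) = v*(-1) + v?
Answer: 120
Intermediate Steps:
T(v) = 0 (T(v) = -v + v = 0)
s(F) = 2 (s(F) = 2 - (F - F) = 2 - 1*0 = 2 + 0 = 2)
t(O, o) = 0 (t(O, o) = (1*0)*O = 0*O = 0)
s(-1)*(7 + t(6, -4))² + (164 - 142) = 2*(7 + 0)² + (164 - 142) = 2*7² + 22 = 2*49 + 22 = 98 + 22 = 120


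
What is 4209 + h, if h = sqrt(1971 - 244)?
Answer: 4209 + sqrt(1727) ≈ 4250.6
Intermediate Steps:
h = sqrt(1727) ≈ 41.557
4209 + h = 4209 + sqrt(1727)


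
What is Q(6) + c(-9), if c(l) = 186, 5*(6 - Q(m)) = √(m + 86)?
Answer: 192 - 2*√23/5 ≈ 190.08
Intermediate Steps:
Q(m) = 6 - √(86 + m)/5 (Q(m) = 6 - √(m + 86)/5 = 6 - √(86 + m)/5)
Q(6) + c(-9) = (6 - √(86 + 6)/5) + 186 = (6 - 2*√23/5) + 186 = 192 - 2*√23/5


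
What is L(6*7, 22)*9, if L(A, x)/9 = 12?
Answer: 972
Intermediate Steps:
L(A, x) = 108 (L(A, x) = 9*12 = 108)
L(6*7, 22)*9 = 108*9 = 972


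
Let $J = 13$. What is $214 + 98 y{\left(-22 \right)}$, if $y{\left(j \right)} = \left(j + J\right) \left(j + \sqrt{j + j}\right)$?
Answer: $19618 - 1764 i \sqrt{11} \approx 19618.0 - 5850.5 i$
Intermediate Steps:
$y{\left(j \right)} = \left(13 + j\right) \left(j + \sqrt{2} \sqrt{j}\right)$ ($y{\left(j \right)} = \left(j + 13\right) \left(j + \sqrt{j + j}\right) = \left(13 + j\right) \left(j + \sqrt{2 j}\right) = \left(13 + j\right) \left(j + \sqrt{2} \sqrt{j}\right)$)
$214 + 98 y{\left(-22 \right)} = 214 + 98 \left(\left(-22\right)^{2} + 13 \left(-22\right) + \sqrt{2} \left(-22\right)^{\frac{3}{2}} + 13 \sqrt{2} \sqrt{-22}\right) = 214 + 98 \left(484 - 286 + \sqrt{2} \left(- 22 i \sqrt{22}\right) + 13 \sqrt{2} i \sqrt{22}\right) = 214 + 98 \left(484 - 286 - 44 i \sqrt{11} + 26 i \sqrt{11}\right) = 214 + 98 \left(198 - 18 i \sqrt{11}\right) = 214 + \left(19404 - 1764 i \sqrt{11}\right) = 19618 - 1764 i \sqrt{11}$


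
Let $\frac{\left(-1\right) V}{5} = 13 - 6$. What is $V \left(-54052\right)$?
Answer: $1891820$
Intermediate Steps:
$V = -35$ ($V = - 5 \left(13 - 6\right) = \left(-5\right) 7 = -35$)
$V \left(-54052\right) = \left(-35\right) \left(-54052\right) = 1891820$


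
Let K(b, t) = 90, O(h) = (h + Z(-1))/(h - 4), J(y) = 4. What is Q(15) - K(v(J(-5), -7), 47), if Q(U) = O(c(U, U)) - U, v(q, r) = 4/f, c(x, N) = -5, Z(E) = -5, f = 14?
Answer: -935/9 ≈ -103.89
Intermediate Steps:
v(q, r) = 2/7 (v(q, r) = 4/14 = 4*(1/14) = 2/7)
O(h) = (-5 + h)/(-4 + h) (O(h) = (h - 5)/(h - 4) = (-5 + h)/(-4 + h))
Q(U) = 10/9 - U (Q(U) = (-5 - 5)/(-4 - 5) - U = -10/(-9) - U = -⅑*(-10) - U = 10/9 - U)
Q(15) - K(v(J(-5), -7), 47) = (10/9 - 1*15) - 1*90 = (10/9 - 15) - 90 = -125/9 - 90 = -935/9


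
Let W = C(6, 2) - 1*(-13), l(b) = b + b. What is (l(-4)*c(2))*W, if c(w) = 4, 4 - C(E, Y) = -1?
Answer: -576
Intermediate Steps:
C(E, Y) = 5 (C(E, Y) = 4 - 1*(-1) = 4 + 1 = 5)
l(b) = 2*b
W = 18 (W = 5 - 1*(-13) = 5 + 13 = 18)
(l(-4)*c(2))*W = ((2*(-4))*4)*18 = -8*4*18 = -32*18 = -576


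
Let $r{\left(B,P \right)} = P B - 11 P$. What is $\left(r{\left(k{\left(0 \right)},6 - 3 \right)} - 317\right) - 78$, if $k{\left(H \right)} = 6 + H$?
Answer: $-410$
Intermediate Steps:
$r{\left(B,P \right)} = - 11 P + B P$ ($r{\left(B,P \right)} = B P - 11 P = - 11 P + B P$)
$\left(r{\left(k{\left(0 \right)},6 - 3 \right)} - 317\right) - 78 = \left(\left(6 - 3\right) \left(-11 + \left(6 + 0\right)\right) - 317\right) - 78 = \left(\left(6 - 3\right) \left(-11 + 6\right) - 317\right) - 78 = \left(3 \left(-5\right) - 317\right) - 78 = \left(-15 - 317\right) - 78 = -332 - 78 = -410$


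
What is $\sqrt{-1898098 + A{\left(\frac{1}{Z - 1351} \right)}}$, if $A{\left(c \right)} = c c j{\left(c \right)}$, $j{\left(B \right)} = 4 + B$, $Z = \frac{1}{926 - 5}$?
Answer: $\frac{i \sqrt{4549641244181976928157232037870}}{1548207832900} \approx 1377.7 i$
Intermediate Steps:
$Z = \frac{1}{921}$ ($Z = \frac{1}{926 - 5} = \frac{1}{921} \approx 0.0010858$)
$A{\left(c \right)} = c^{2} \left(4 + c\right)$ ($A{\left(c \right)} = c c \left(4 + c\right) = c^{2} \left(4 + c\right)$)
$\sqrt{-1898098 + A{\left(\frac{1}{Z - 1351} \right)}} = \sqrt{-1898098 + \left(\frac{1}{\frac{1}{921} - 1351}\right)^{2} \left(4 + \frac{1}{\frac{1}{921} - 1351}\right)} = \sqrt{-1898098 + \left(\frac{1}{- \frac{1244270}{921}}\right)^{2} \left(4 + \frac{1}{- \frac{1244270}{921}}\right)} = \sqrt{-1898098 + \left(- \frac{921}{1244270}\right)^{2} \left(4 - \frac{921}{1244270}\right)} = \sqrt{-1898098 + \frac{848241}{1548207832900} \cdot \frac{4976159}{1244270}} = \sqrt{-1898098 + \frac{4220982086319}{1926388560242483000}} = \sqrt{- \frac{3656474273414915515247681}{1926388560242483000}} = \frac{i \sqrt{4549641244181976928157232037870}}{1548207832900}$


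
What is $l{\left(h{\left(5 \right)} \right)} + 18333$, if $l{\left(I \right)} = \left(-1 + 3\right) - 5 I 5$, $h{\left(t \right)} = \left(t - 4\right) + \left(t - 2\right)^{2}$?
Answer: $17833$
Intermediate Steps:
$h{\left(t \right)} = -4 + t + \left(-2 + t\right)^{2}$ ($h{\left(t \right)} = \left(-4 + t\right) + \left(-2 + t\right)^{2} = -4 + t + \left(-2 + t\right)^{2}$)
$l{\left(I \right)} = - 50 I$ ($l{\left(I \right)} = 2 \left(- 25 I\right) = - 50 I$)
$l{\left(h{\left(5 \right)} \right)} + 18333 = - 50 \cdot 5 \left(-3 + 5\right) + 18333 = - 50 \cdot 5 \cdot 2 + 18333 = \left(-50\right) 10 + 18333 = -500 + 18333 = 17833$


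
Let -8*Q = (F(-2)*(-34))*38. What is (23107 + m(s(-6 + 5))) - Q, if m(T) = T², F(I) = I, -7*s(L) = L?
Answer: 1148071/49 ≈ 23430.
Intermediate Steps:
s(L) = -L/7
Q = -323 (Q = -(-2*(-34))*38/8 = -17*38/2 = -⅛*2584 = -323)
(23107 + m(s(-6 + 5))) - Q = (23107 + (-(-6 + 5)/7)²) - 1*(-323) = (23107 + (-⅐*(-1))²) + 323 = (23107 + (⅐)²) + 323 = (23107 + 1/49) + 323 = 1132244/49 + 323 = 1148071/49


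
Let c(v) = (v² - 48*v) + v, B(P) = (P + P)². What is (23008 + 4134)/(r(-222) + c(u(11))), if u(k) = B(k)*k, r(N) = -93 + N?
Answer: 27142/28094433 ≈ 0.00096610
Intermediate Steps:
B(P) = 4*P² (B(P) = (2*P)² = 4*P²)
u(k) = 4*k³ (u(k) = (4*k²)*k = 4*k³)
c(v) = v² - 47*v
(23008 + 4134)/(r(-222) + c(u(11))) = (23008 + 4134)/((-93 - 222) + (4*11³)*(-47 + 4*11³)) = 27142/(-315 + (4*1331)*(-47 + 4*1331)) = 27142/(-315 + 5324*(-47 + 5324)) = 27142/(-315 + 5324*5277) = 27142/(-315 + 28094748) = 27142/28094433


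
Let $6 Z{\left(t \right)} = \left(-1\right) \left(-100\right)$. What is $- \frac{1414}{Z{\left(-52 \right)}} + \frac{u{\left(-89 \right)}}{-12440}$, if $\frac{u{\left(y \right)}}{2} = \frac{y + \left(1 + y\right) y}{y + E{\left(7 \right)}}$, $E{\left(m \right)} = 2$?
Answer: $- \frac{2638079}{31100} \approx -84.826$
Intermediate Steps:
$Z{\left(t \right)} = \frac{50}{3}$ ($Z{\left(t \right)} = \frac{\left(-1\right) \left(-100\right)}{6} = \frac{1}{6} \cdot 100 = \frac{50}{3}$)
$u{\left(y \right)} = \frac{2 \left(y + y \left(1 + y\right)\right)}{2 + y}$ ($u{\left(y \right)} = 2 \frac{y + \left(1 + y\right) y}{y + 2} = 2 \frac{y + y \left(1 + y\right)}{2 + y} = \frac{2 \left(y + y \left(1 + y\right)\right)}{2 + y}$)
$- \frac{1414}{Z{\left(-52 \right)}} + \frac{u{\left(-89 \right)}}{-12440} = - \frac{1414}{\frac{50}{3}} + \frac{2 \left(-89\right)}{-12440} = \left(-1414\right) \frac{3}{50} - - \frac{89}{6220} = - \frac{2121}{25} + \frac{89}{6220} = - \frac{2638079}{31100}$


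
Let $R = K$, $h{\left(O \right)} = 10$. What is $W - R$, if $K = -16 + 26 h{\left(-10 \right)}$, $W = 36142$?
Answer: $35898$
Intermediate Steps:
$K = 244$ ($K = -16 + 26 \cdot 10 = -16 + 260 = 244$)
$R = 244$
$W - R = 36142 - 244 = 35898$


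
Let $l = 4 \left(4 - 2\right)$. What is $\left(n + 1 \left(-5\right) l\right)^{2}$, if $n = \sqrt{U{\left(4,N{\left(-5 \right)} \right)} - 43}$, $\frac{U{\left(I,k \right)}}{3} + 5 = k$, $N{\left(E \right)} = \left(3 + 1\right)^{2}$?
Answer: $\left(40 - i \sqrt{10}\right)^{2} \approx 1590.0 - 252.98 i$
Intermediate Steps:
$N{\left(E \right)} = 16$ ($N{\left(E \right)} = 4^{2} = 16$)
$U{\left(I,k \right)} = -15 + 3 k$
$l = 8$ ($l = 4 \cdot 2 = 8$)
$n = i \sqrt{10}$ ($n = \sqrt{\left(-15 + 3 \cdot 16\right) - 43} = \sqrt{\left(-15 + 48\right) - 43} = \sqrt{33 - 43} = \sqrt{-10} = i \sqrt{10} \approx 3.1623 i$)
$\left(n + 1 \left(-5\right) l\right)^{2} = \left(i \sqrt{10} + 1 \left(-5\right) 8\right)^{2} = \left(i \sqrt{10} - 40\right)^{2} = \left(-40 + i \sqrt{10}\right)^{2}$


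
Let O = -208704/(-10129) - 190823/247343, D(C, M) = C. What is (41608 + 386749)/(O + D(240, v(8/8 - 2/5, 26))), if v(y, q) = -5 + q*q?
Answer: 1073178747113179/650969566585 ≈ 1648.6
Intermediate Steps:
v(y, q) = -5 + q²
O = 49688627305/2505337247 (O = -208704*(-1/10129) - 190823*1/247343 = 208704/10129 - 190823/247343 = 49688627305/2505337247 ≈ 19.833)
(41608 + 386749)/(O + D(240, v(8/8 - 2/5, 26))) = (41608 + 386749)/(49688627305/2505337247 + 240) = 428357/(650969566585/2505337247) = 428357*(2505337247/650969566585) = 1073178747113179/650969566585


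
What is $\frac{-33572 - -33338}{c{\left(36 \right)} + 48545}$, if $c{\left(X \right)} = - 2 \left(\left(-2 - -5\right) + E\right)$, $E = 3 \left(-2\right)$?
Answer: $- \frac{234}{48551} \approx -0.0048197$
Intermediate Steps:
$E = -6$
$c{\left(X \right)} = 6$ ($c{\left(X \right)} = - 2 \left(\left(-2 - -5\right) - 6\right) = - 2 \left(\left(-2 + 5\right) - 6\right) = - 2 \left(3 - 6\right) = \left(-2\right) \left(-3\right) = 6$)
$\frac{-33572 - -33338}{c{\left(36 \right)} + 48545} = \frac{-33572 - -33338}{6 + 48545} = \frac{-33572 + 33338}{48551} = \left(-234\right) \frac{1}{48551} = - \frac{234}{48551}$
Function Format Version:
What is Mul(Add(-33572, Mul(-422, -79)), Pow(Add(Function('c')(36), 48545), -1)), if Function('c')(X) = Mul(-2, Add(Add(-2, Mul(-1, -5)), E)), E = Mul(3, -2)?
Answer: Rational(-234, 48551) ≈ -0.0048197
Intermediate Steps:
E = -6
Function('c')(X) = 6 (Function('c')(X) = Mul(-2, Add(Add(-2, Mul(-1, -5)), -6)) = Mul(-2, Add(Add(-2, 5), -6)) = Mul(-2, Add(3, -6)) = Mul(-2, -3) = 6)
Mul(Add(-33572, Mul(-422, -79)), Pow(Add(Function('c')(36), 48545), -1)) = Mul(Add(-33572, Mul(-422, -79)), Pow(Add(6, 48545), -1)) = Mul(Add(-33572, 33338), Pow(48551, -1)) = Mul(-234, Rational(1, 48551)) = Rational(-234, 48551)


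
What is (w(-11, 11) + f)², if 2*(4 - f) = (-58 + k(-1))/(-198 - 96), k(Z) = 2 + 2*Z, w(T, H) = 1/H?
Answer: 166693921/10458756 ≈ 15.938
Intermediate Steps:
f = 1147/294 (f = 4 - (-58 + (2 + 2*(-1)))/(2*(-198 - 96)) = 4 - (-58 + (2 - 2))/(2*(-294)) = 4 - (-58 + 0)*(-1)/(2*294) = 4 - (-29)*(-1)/294 = 4 - ½*29/147 = 4 - 29/294 = 1147/294 ≈ 3.9014)
(w(-11, 11) + f)² = (1/11 + 1147/294)² = (12911/3234)² = 166693921/10458756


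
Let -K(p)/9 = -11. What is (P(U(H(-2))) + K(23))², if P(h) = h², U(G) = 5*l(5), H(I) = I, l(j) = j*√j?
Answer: 10394176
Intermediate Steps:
l(j) = j^(3/2)
K(p) = 99 (K(p) = -9*(-11) = 99)
U(G) = 25*√5 (U(G) = 5*5^(3/2) = 5*(5*√5) = 25*√5)
(P(U(H(-2))) + K(23))² = ((25*√5)² + 99)² = (3125 + 99)² = 3224² = 10394176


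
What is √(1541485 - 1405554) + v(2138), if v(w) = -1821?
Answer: -1821 + √135931 ≈ -1452.3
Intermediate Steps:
√(1541485 - 1405554) + v(2138) = √(1541485 - 1405554) - 1821 = √135931 - 1821 = -1821 + √135931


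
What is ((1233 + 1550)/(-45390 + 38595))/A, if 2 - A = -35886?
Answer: -2783/243858960 ≈ -1.1412e-5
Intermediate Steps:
A = 35888 (A = 2 - 1*(-35886) = 2 + 35886 = 35888)
((1233 + 1550)/(-45390 + 38595))/A = ((1233 + 1550)/(-45390 + 38595))/35888 = (2783/(-6795))*(1/35888) = (2783*(-1/6795))*(1/35888) = -2783/6795*1/35888 = -2783/243858960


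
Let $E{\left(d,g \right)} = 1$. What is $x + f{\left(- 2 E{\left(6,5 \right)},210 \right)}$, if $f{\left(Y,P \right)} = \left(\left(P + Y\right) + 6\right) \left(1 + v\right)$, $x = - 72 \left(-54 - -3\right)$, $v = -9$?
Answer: $1960$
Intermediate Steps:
$x = 3672$ ($x = - 72 \left(-54 + \left(8 - 5\right)\right) = - 72 \left(-54 + 3\right) = \left(-72\right) \left(-51\right) = 3672$)
$f{\left(Y,P \right)} = -48 - 8 P - 8 Y$ ($f{\left(Y,P \right)} = \left(\left(P + Y\right) + 6\right) \left(1 - 9\right) = \left(6 + P + Y\right) \left(-8\right) = -48 - 8 P - 8 Y$)
$x + f{\left(- 2 E{\left(6,5 \right)},210 \right)} = 3672 - \left(1728 + 8 \left(-2\right) 1\right) = 3672 - 1712 = 1960$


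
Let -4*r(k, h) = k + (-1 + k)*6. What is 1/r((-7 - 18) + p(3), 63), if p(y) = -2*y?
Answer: 4/223 ≈ 0.017937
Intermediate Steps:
r(k, h) = 3/2 - 7*k/4 (r(k, h) = -(k + (-1 + k)*6)/4 = -(k + (-6 + 6*k))/4 = -(-6 + 7*k)/4 = 3/2 - 7*k/4)
1/r((-7 - 18) + p(3), 63) = 1/(3/2 - 7*((-7 - 18) - 2*3)/4) = 1/(3/2 - 7*(-25 - 6)/4) = 1/(3/2 - 7/4*(-31)) = 1/(3/2 + 217/4) = 1/(223/4) = 4/223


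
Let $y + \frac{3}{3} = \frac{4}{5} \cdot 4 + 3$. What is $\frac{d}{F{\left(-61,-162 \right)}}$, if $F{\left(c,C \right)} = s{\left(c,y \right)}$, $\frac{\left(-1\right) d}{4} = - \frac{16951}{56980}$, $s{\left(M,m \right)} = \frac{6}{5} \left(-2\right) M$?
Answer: $\frac{1541}{189588} \approx 0.0081282$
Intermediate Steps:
$y = \frac{26}{5}$ ($y = -1 + \left(\frac{4}{5} \cdot 4 + 3\right) = -1 + \left(\frac{16}{5} + 3\right) = -1 + \frac{31}{5} = \frac{26}{5} \approx 5.2$)
$s{\left(M,m \right)} = - \frac{12 M}{5}$ ($s{\left(M,m \right)} = 6 \cdot \frac{1}{5} \left(-2\right) M = \frac{6}{5} \left(-2\right) M = - \frac{12 M}{5}$)
$d = \frac{1541}{1295}$ ($d = - 4 \left(- \frac{16951}{56980}\right) = - 4 \left(\left(-16951\right) \frac{1}{56980}\right) = \left(-4\right) \left(- \frac{1541}{5180}\right) = \frac{1541}{1295} \approx 1.19$)
$F{\left(c,C \right)} = - \frac{12 c}{5}$
$\frac{d}{F{\left(-61,-162 \right)}} = \frac{1541}{1295 \left(\left(- \frac{12}{5}\right) \left(-61\right)\right)} = \frac{1541}{1295 \cdot \frac{732}{5}} = \frac{1541}{1295} \cdot \frac{5}{732} = \frac{1541}{189588}$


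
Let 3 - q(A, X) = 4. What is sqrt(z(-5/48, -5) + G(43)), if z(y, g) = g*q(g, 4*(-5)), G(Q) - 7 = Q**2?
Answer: sqrt(1861) ≈ 43.139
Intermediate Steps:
G(Q) = 7 + Q**2
q(A, X) = -1 (q(A, X) = 3 - 1*4 = 3 - 4 = -1)
z(y, g) = -g (z(y, g) = g*(-1) = -g)
sqrt(z(-5/48, -5) + G(43)) = sqrt(-1*(-5) + (7 + 43**2)) = sqrt(5 + (7 + 1849)) = sqrt(5 + 1856) = sqrt(1861)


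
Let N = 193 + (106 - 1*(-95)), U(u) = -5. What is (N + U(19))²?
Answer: 151321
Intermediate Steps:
N = 394 (N = 193 + (106 + 95) = 193 + 201 = 394)
(N + U(19))² = (394 - 5)² = 389² = 151321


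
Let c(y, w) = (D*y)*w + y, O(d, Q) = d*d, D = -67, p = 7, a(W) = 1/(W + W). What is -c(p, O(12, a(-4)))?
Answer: 67529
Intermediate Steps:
a(W) = 1/(2*W)
O(d, Q) = d**2
c(y, w) = y - 67*w*y (c(y, w) = (-67*y)*w + y = -67*w*y + y = y - 67*w*y)
-c(p, O(12, a(-4))) = -7*(1 - 67*12**2) = -7*(1 - 67*144) = -7*(1 - 9648) = -7*(-9647) = -1*(-67529) = 67529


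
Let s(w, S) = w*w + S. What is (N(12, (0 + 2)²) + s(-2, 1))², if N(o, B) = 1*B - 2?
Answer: 49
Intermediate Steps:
N(o, B) = -2 + B (N(o, B) = B - 2 = -2 + B)
s(w, S) = S + w² (s(w, S) = w² + S = S + w²)
(N(12, (0 + 2)²) + s(-2, 1))² = ((-2 + (0 + 2)²) + (1 + (-2)²))² = ((-2 + 2²) + (1 + 4))² = ((-2 + 4) + 5)² = (2 + 5)² = 7² = 49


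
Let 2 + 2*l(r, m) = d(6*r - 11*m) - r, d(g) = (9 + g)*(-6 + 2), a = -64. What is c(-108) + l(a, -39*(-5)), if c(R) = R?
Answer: 4963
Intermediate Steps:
d(g) = -36 - 4*g (d(g) = (9 + g)*(-4) = -36 - 4*g)
l(r, m) = -19 + 22*m - 25*r/2 (l(r, m) = -1 + ((-36 - 4*(6*r - 11*m)) - r)/2 = -1 + ((-36 - 4*(-11*m + 6*r)) - r)/2 = -1 + ((-36 + (-24*r + 44*m)) - r)/2 = -1 + ((-36 - 24*r + 44*m) - r)/2 = -1 + (-36 - 25*r + 44*m)/2 = -1 + (-18 + 22*m - 25*r/2) = -19 + 22*m - 25*r/2)
c(-108) + l(a, -39*(-5)) = -108 + (-19 + 22*(-39*(-5)) - 25/2*(-64)) = -108 + (-19 + 22*195 + 800) = -108 + (-19 + 4290 + 800) = -108 + 5071 = 4963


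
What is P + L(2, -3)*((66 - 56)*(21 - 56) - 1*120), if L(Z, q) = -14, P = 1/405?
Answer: 2664901/405 ≈ 6580.0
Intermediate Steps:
P = 1/405 ≈ 0.0024691
P + L(2, -3)*((66 - 56)*(21 - 56) - 1*120) = 1/405 - 14*((66 - 56)*(21 - 56) - 1*120) = 1/405 - 14*(10*(-35) - 120) = 1/405 - 14*(-350 - 120) = 1/405 - 14*(-470) = 1/405 + 6580 = 2664901/405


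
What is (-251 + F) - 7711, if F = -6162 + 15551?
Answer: 1427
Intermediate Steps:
F = 9389
(-251 + F) - 7711 = (-251 + 9389) - 7711 = 9138 - 7711 = 1427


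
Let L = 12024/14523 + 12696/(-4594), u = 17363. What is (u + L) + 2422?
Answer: 219983263653/11119777 ≈ 19783.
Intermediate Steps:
L = -21524292/11119777 (L = 12024*(1/14523) + 12696*(-1/4594) = 4008/4841 - 6348/2297 = -21524292/11119777 ≈ -1.9357)
(u + L) + 2422 = (17363 - 21524292/11119777) + 2422 = 193051163759/11119777 + 2422 = 219983263653/11119777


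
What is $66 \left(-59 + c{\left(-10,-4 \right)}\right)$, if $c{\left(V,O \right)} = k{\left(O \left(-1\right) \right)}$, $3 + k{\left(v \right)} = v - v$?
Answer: $-4092$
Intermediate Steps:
$k{\left(v \right)} = -3$ ($k{\left(v \right)} = -3 + \left(v - v\right) = -3 + 0 = -3$)
$c{\left(V,O \right)} = -3$
$66 \left(-59 + c{\left(-10,-4 \right)}\right) = 66 \left(-59 - 3\right) = 66 \left(-62\right) = -4092$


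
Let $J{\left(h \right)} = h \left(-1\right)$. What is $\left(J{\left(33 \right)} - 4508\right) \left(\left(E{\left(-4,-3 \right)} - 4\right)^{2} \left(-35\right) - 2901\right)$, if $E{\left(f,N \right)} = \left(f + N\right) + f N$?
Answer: $13332376$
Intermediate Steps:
$E{\left(f,N \right)} = N + f + N f$ ($E{\left(f,N \right)} = \left(N + f\right) + N f = N + f + N f$)
$J{\left(h \right)} = - h$
$\left(J{\left(33 \right)} - 4508\right) \left(\left(E{\left(-4,-3 \right)} - 4\right)^{2} \left(-35\right) - 2901\right) = \left(\left(-1\right) 33 - 4508\right) \left(\left(\left(-3 - 4 - -12\right) - 4\right)^{2} \left(-35\right) - 2901\right) = \left(-33 - 4508\right) \left(\left(\left(-3 - 4 + 12\right) - 4\right)^{2} \left(-35\right) - 2901\right) = - 4541 \left(\left(5 - 4\right)^{2} \left(-35\right) - 2901\right) = - 4541 \left(1^{2} \left(-35\right) - 2901\right) = - 4541 \left(1 \left(-35\right) - 2901\right) = - 4541 \left(-35 - 2901\right) = \left(-4541\right) \left(-2936\right) = 13332376$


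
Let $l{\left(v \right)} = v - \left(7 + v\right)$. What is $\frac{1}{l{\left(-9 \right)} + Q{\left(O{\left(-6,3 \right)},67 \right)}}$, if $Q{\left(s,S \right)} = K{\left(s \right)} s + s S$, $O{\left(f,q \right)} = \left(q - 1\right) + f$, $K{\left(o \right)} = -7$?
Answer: $- \frac{1}{247} \approx -0.0040486$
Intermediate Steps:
$l{\left(v \right)} = -7$
$O{\left(f,q \right)} = -1 + f + q$ ($O{\left(f,q \right)} = \left(-1 + q\right) + f = -1 + f + q$)
$Q{\left(s,S \right)} = - 7 s + S s$ ($Q{\left(s,S \right)} = - 7 s + s S = - 7 s + S s$)
$\frac{1}{l{\left(-9 \right)} + Q{\left(O{\left(-6,3 \right)},67 \right)}} = \frac{1}{-7 + \left(-1 - 6 + 3\right) \left(-7 + 67\right)} = \frac{1}{-7 - 240} = \frac{1}{-247} = - \frac{1}{247}$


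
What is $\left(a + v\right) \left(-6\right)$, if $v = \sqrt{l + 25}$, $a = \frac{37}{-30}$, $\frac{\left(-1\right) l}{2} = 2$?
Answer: $\frac{37}{5} - 6 \sqrt{21} \approx -20.095$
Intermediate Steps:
$l = -4$ ($l = \left(-2\right) 2 = -4$)
$a = - \frac{37}{30}$ ($a = 37 \left(- \frac{1}{30}\right) = - \frac{37}{30} \approx -1.2333$)
$v = \sqrt{21}$ ($v = \sqrt{-4 + 25} = \sqrt{21} \approx 4.5826$)
$\left(a + v\right) \left(-6\right) = \left(- \frac{37}{30} + \sqrt{21}\right) \left(-6\right) = \frac{37}{5} - 6 \sqrt{21}$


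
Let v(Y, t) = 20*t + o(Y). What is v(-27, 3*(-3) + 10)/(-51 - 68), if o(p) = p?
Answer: 1/17 ≈ 0.058824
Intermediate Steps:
v(Y, t) = Y + 20*t (v(Y, t) = 20*t + Y = Y + 20*t)
v(-27, 3*(-3) + 10)/(-51 - 68) = (-27 + 20*(3*(-3) + 10))/(-51 - 68) = (-27 + 20*(-9 + 10))/(-119) = (-27 + 20*1)*(-1/119) = (-27 + 20)*(-1/119) = -7*(-1/119) = 1/17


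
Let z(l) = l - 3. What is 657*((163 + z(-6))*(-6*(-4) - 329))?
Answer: -30859290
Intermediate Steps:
z(l) = -3 + l
657*((163 + z(-6))*(-6*(-4) - 329)) = 657*((163 + (-3 - 6))*(-6*(-4) - 329)) = 657*((163 - 9)*(24 - 329)) = 657*(154*(-305)) = 657*(-46970) = -30859290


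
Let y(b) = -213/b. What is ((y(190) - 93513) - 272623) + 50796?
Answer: -59914813/190 ≈ -3.1534e+5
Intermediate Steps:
((y(190) - 93513) - 272623) + 50796 = ((-213/190 - 93513) - 272623) + 50796 = (-17767683/190 - 272623) + 50796 = -69566053/190 + 50796 = -59914813/190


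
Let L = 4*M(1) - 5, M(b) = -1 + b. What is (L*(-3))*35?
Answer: 525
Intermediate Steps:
L = -5 (L = 4*(-1 + 1) - 5 = 4*0 - 5 = 0 - 5 = -5)
(L*(-3))*35 = -5*(-3)*35 = 15*35 = 525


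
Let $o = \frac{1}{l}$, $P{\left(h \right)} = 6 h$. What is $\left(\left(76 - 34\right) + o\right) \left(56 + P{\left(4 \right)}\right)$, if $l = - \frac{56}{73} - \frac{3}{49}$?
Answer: $\frac{9669520}{2963} \approx 3263.4$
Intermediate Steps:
$l = - \frac{2963}{3577}$ ($l = \left(-56\right) \frac{1}{73} - \frac{3}{49} = - \frac{56}{73} - \frac{3}{49} = - \frac{2963}{3577} \approx -0.82835$)
$o = - \frac{3577}{2963}$ ($o = \frac{1}{- \frac{2963}{3577}} = - \frac{3577}{2963} \approx -1.2072$)
$\left(\left(76 - 34\right) + o\right) \left(56 + P{\left(4 \right)}\right) = \left(\left(76 - 34\right) - \frac{3577}{2963}\right) \left(56 + 6 \cdot 4\right) = \left(42 - \frac{3577}{2963}\right) \left(56 + 24\right) = \frac{120869}{2963} \cdot 80 = \frac{9669520}{2963}$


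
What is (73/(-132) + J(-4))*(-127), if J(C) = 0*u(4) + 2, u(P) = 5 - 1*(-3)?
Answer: -24257/132 ≈ -183.77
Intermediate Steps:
u(P) = 8 (u(P) = 5 + 3 = 8)
J(C) = 2 (J(C) = 0*8 + 2 = 0 + 2 = 2)
(73/(-132) + J(-4))*(-127) = (73/(-132) + 2)*(-127) = (73*(-1/132) + 2)*(-127) = (-73/132 + 2)*(-127) = (191/132)*(-127) = -24257/132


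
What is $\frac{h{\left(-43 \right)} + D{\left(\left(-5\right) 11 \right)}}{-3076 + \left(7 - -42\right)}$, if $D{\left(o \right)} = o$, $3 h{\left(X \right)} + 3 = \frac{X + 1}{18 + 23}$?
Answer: $\frac{770}{41369} \approx 0.018613$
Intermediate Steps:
$h{\left(X \right)} = - \frac{122}{123} + \frac{X}{123}$ ($h{\left(X \right)} = -1 + \frac{\left(X + 1\right) \frac{1}{18 + 23}}{3} = -1 + \frac{\left(1 + X\right) \frac{1}{41}}{3} = -1 + \frac{\frac{1}{41} + \frac{X}{41}}{3} = -1 + \left(\frac{1}{123} + \frac{X}{123}\right) = - \frac{122}{123} + \frac{X}{123}$)
$\frac{h{\left(-43 \right)} + D{\left(\left(-5\right) 11 \right)}}{-3076 + \left(7 - -42\right)} = \frac{\left(- \frac{122}{123} + \frac{1}{123} \left(-43\right)\right) - 55}{-3076 + \left(7 - -42\right)} = \frac{\left(- \frac{122}{123} - \frac{43}{123}\right) - 55}{-3076 + \left(7 + 42\right)} = \frac{- \frac{55}{41} - 55}{-3076 + 49} = - \frac{2310}{41 \left(-3027\right)} = \left(- \frac{2310}{41}\right) \left(- \frac{1}{3027}\right) = \frac{770}{41369}$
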